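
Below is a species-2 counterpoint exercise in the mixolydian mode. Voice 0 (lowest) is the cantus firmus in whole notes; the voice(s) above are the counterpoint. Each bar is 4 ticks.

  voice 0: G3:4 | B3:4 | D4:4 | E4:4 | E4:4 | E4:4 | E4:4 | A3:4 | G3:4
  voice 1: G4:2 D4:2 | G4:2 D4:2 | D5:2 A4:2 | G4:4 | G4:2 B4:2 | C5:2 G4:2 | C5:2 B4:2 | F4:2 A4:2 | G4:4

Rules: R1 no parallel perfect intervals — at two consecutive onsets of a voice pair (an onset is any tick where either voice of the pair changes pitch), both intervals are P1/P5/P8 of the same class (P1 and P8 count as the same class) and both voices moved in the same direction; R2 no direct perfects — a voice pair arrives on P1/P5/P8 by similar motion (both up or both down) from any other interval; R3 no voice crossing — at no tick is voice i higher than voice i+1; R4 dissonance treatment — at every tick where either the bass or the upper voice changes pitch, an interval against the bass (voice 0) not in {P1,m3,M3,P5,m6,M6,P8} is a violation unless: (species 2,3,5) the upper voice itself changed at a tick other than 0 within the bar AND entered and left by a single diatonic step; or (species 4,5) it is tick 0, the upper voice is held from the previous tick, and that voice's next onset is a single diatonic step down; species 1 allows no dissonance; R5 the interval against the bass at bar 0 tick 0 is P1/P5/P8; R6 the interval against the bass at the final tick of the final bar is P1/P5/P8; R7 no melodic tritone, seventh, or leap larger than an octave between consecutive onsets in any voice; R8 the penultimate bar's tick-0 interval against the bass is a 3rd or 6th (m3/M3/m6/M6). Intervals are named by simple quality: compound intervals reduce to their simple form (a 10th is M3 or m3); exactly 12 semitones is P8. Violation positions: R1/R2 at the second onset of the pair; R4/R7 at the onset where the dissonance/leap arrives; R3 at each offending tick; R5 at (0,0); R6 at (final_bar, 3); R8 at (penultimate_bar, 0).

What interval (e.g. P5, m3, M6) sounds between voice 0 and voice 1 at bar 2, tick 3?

voice 0=D4 voice 1=A4 -> P5

P5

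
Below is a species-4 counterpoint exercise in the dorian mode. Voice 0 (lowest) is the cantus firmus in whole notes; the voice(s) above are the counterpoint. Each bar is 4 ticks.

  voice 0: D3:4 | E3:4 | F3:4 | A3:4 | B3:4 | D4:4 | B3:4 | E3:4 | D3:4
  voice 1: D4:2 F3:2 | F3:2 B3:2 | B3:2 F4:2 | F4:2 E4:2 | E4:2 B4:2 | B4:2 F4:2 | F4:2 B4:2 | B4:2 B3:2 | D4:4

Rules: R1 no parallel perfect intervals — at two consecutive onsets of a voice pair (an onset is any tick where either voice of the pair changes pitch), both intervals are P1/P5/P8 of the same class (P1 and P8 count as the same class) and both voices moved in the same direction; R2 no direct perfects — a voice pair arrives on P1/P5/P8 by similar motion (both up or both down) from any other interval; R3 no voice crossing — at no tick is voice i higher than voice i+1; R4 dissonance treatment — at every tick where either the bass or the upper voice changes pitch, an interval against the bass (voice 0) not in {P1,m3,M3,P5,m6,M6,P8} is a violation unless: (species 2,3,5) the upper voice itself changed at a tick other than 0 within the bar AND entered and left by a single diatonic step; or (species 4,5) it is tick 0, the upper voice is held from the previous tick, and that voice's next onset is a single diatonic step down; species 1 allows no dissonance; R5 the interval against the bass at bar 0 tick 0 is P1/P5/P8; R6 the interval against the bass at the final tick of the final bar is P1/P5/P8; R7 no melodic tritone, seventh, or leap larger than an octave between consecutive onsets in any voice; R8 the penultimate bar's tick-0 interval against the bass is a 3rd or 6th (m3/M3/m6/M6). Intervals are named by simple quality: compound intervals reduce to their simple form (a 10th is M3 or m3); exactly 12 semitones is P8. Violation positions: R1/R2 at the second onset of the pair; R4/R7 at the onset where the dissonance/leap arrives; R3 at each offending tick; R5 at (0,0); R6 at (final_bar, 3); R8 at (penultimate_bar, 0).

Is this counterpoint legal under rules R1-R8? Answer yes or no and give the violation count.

bar 0: v0=D3 v1=D4 (P8)
bar 1: v0=E3 v1=F3 (m2)
bar 2: v0=F3 v1=B3 (TT)
bar 3: v0=A3 v1=F4 (m6)
bar 4: v0=B3 v1=E4 (P4)
bar 5: v0=D4 v1=B4 (M6)
bar 6: v0=B3 v1=F4 (TT)
bar 7: v0=E3 v1=B4 (P5)
bar 8: v0=D3 v1=D4 (P8)
  R4 @ bar1.0: E3/F3 m2 untreated
  R7 @ bar1.2: F3->B3 leap 6st
  R4 @ bar2.0: F3/B3 TT untreated
  R7 @ bar2.2: B3->F4 leap 6st
  R4 @ bar4.0: B3/E4 P4 untreated
  R7 @ bar5.2: B4->F4 leap 6st
  R4 @ bar6.0: B3/F4 TT untreated
  R7 @ bar6.2: F4->B4 leap 6st
  R8 @ bar7.0: penult P5 not 3rd/6th

No (9 violations)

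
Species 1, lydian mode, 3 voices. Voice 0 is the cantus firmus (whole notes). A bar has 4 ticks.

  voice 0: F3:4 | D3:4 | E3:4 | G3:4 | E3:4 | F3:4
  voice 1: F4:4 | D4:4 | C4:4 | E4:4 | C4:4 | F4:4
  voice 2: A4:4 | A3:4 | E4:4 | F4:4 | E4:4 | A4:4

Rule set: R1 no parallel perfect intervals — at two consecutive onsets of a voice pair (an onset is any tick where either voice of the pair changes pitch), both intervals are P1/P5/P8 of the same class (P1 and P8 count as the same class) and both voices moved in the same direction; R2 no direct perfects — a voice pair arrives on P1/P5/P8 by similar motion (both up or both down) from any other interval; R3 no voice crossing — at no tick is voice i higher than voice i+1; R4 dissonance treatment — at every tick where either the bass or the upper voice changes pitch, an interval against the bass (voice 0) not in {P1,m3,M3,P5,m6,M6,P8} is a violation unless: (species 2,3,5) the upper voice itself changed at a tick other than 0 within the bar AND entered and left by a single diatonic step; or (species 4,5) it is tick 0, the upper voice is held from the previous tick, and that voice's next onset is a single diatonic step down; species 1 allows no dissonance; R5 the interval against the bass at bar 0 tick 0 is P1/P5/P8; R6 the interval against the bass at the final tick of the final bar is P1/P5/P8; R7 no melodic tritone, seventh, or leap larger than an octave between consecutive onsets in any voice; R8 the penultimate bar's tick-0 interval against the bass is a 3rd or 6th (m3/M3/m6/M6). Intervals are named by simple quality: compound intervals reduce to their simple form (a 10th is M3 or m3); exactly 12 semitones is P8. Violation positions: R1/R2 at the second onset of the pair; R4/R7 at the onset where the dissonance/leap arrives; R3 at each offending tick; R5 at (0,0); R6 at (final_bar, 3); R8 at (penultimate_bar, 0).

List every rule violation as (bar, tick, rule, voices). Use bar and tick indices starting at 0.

bar 0: v0=F3 v1=F4 v2=A4 downbeat M3
bar 1: v0=D3 v1=D4 v2=A3 downbeat P5
bar 2: v0=E3 v1=C4 v2=E4 downbeat P8
bar 3: v0=G3 v1=E4 v2=F4 downbeat m7
bar 4: v0=E3 v1=C4 v2=E4 downbeat P8
bar 5: v0=F3 v1=F4 v2=A4 downbeat M3
  -> R5 @ bar 0 tick 0 v(0, 2): opens on M3
  -> R1 @ bar 1 tick 0 v(0, 1): F3/F4 P8 -> D3/D4 P8 similar
  -> R2 @ bar 1 tick 0 v(0, 2): F3/A4 M3 -> D3/A3 P5 similar
  -> R3 @ bar 1 tick 0 v(1, 2): D4 above A3
  -> R3 @ bar 1 tick 1 v(1, 2): D4 above A3
  -> R3 @ bar 1 tick 2 v(1, 2): D4 above A3
  -> R3 @ bar 1 tick 3 v(1, 2): D4 above A3
  -> R2 @ bar 2 tick 0 v(0, 2): D3/A3 P5 -> E3/E4 P8 similar
  -> R4 @ bar 3 tick 0 v(0, 2): G3/F4 m7 untreated
  -> R2 @ bar 4 tick 0 v(0, 2): G3/F4 m7 -> E3/E4 P8 similar
  -> R8 @ bar 4 tick 0 v(0, 2): penult P8 not 3rd/6th
  -> R2 @ bar 5 tick 0 v(0, 1): E3/C4 m6 -> F3/F4 P8 similar
  -> R6 @ bar 5 tick 3 v(0, 2): closes on M3

(0, 0, R5, (0, 2))
(1, 0, R1, (0, 1))
(1, 0, R2, (0, 2))
(1, 0, R3, (1, 2))
(1, 1, R3, (1, 2))
(1, 2, R3, (1, 2))
(1, 3, R3, (1, 2))
(2, 0, R2, (0, 2))
(3, 0, R4, (0, 2))
(4, 0, R2, (0, 2))
(4, 0, R8, (0, 2))
(5, 0, R2, (0, 1))
(5, 3, R6, (0, 2))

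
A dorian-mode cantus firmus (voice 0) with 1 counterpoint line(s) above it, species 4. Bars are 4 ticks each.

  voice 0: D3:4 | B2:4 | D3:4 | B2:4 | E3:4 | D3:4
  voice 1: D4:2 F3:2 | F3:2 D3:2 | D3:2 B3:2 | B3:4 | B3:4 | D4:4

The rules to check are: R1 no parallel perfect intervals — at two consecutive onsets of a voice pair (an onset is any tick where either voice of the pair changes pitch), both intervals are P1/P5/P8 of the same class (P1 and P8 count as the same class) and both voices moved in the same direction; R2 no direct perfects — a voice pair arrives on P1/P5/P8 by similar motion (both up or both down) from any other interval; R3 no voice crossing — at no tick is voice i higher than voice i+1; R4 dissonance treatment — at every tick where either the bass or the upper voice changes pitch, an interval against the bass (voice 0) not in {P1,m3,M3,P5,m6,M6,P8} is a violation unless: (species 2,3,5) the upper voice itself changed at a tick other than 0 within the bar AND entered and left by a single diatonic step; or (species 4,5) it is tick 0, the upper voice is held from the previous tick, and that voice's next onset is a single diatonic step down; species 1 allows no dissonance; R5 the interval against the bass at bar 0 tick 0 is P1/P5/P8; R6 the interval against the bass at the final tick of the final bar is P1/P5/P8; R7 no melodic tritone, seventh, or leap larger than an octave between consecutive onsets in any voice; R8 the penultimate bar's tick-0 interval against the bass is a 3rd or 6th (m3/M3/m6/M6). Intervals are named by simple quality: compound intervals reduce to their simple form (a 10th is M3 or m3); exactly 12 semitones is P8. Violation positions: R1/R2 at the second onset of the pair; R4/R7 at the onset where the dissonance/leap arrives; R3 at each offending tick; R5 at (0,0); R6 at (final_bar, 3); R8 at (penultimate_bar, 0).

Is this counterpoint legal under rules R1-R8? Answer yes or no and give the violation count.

No (2 violations)

bar 0: v0=D3 v1=D4 (P8)
bar 1: v0=B2 v1=F3 (TT)
bar 2: v0=D3 v1=D3 (P1)
bar 3: v0=B2 v1=B3 (P8)
bar 4: v0=E3 v1=B3 (P5)
bar 5: v0=D3 v1=D4 (P8)
  R4 @ bar1.0: B2/F3 TT untreated
  R8 @ bar4.0: penult P5 not 3rd/6th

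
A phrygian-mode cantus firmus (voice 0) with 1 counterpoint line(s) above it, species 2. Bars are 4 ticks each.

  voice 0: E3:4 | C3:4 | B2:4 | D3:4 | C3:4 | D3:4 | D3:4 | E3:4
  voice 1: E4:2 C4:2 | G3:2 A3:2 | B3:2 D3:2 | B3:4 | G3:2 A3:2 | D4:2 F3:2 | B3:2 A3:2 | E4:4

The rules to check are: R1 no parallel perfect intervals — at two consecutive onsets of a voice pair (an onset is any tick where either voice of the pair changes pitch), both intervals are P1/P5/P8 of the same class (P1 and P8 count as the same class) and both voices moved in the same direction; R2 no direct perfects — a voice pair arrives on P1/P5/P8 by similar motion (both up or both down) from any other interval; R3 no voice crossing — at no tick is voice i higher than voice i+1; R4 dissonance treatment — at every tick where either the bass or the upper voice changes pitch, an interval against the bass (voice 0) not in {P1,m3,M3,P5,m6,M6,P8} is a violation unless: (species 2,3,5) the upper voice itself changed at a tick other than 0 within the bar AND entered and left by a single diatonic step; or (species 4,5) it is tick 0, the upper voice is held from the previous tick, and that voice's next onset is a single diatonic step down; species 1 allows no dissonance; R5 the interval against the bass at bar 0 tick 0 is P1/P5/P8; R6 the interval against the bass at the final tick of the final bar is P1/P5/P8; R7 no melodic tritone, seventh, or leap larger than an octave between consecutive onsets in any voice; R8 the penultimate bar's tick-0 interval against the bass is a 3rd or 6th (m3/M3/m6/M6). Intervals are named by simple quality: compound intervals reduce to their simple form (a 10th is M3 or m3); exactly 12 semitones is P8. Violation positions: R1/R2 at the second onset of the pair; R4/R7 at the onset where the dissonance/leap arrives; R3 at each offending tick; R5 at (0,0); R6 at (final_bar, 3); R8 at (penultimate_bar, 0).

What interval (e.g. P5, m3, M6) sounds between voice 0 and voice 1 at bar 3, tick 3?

voice 0=D3 voice 1=B3 -> M6

M6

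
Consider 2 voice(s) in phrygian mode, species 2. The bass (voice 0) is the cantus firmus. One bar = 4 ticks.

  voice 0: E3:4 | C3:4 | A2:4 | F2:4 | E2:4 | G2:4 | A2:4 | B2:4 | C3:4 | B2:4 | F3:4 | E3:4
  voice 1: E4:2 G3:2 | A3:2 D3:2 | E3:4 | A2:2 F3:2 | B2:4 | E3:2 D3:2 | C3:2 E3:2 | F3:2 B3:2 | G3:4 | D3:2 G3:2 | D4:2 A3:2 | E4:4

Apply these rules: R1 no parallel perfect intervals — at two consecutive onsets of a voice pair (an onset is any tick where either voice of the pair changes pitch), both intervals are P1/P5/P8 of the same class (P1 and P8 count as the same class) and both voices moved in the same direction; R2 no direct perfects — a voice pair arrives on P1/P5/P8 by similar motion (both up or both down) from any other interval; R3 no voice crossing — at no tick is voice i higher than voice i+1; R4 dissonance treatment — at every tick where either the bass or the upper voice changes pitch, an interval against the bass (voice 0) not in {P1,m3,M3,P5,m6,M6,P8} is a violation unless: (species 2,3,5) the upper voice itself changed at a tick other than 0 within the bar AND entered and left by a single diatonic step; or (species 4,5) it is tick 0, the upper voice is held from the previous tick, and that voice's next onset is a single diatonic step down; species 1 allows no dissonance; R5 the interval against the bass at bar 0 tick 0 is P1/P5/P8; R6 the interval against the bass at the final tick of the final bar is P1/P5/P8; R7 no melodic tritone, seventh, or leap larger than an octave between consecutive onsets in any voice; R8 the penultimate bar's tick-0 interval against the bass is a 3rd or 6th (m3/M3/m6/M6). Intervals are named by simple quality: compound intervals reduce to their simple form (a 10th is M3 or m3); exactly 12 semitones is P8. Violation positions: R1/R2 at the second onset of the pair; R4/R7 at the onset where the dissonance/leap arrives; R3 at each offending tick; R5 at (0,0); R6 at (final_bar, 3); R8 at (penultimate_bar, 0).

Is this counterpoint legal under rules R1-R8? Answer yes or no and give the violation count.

bar 0: v0=E3 v1=E4 (P8)
bar 1: v0=C3 v1=A3 (M6)
bar 2: v0=A2 v1=E3 (P5)
bar 3: v0=F2 v1=A2 (M3)
bar 4: v0=E2 v1=B2 (P5)
bar 5: v0=G2 v1=E3 (M6)
bar 6: v0=A2 v1=C3 (m3)
bar 7: v0=B2 v1=F3 (TT)
bar 8: v0=C3 v1=G3 (P5)
bar 9: v0=B2 v1=D3 (m3)
bar 10: v0=F3 v1=D4 (M6)
bar 11: v0=E3 v1=E4 (P8)
  R4 @ bar1.2: C3/D3 M2 untreated
  R2 @ bar4.0: F2/F3 P8 -> E2/B2 P5 similar
  R7 @ bar4.0: F3->B2 leap 6st
  R4 @ bar7.0: B2/F3 TT untreated
  R7 @ bar7.2: F3->B3 leap 6st
  R7 @ bar10.0: B2->F3 leap 6st

No (6 violations)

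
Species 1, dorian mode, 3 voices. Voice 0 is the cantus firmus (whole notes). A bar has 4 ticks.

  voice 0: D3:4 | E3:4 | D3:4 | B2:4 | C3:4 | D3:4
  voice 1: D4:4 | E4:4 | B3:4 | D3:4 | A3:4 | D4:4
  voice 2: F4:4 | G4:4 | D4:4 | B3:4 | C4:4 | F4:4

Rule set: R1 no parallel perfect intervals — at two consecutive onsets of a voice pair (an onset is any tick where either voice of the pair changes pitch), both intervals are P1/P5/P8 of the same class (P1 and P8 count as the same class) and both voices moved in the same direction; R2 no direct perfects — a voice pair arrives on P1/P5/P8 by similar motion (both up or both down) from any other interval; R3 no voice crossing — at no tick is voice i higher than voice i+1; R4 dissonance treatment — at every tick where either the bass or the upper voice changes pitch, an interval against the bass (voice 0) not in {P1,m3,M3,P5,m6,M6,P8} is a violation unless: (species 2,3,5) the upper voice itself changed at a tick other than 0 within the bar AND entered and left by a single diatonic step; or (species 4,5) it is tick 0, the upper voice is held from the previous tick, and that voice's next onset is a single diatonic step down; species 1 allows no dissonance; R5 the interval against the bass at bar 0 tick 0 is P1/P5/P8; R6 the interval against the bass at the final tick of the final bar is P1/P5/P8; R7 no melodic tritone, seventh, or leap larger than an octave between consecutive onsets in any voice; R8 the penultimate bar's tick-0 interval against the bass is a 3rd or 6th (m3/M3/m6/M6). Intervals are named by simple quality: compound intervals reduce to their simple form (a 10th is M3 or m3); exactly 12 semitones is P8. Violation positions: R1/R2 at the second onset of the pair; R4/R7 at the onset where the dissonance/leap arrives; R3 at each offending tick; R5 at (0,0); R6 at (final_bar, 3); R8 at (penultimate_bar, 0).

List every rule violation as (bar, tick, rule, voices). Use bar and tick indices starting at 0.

(0, 0, R5, (0, 2))
(1, 0, R1, (0, 1))
(2, 0, R2, (0, 2))
(3, 0, R1, (0, 2))
(4, 0, R1, (0, 2))
(4, 0, R8, (0, 2))
(5, 0, R2, (0, 1))
(5, 3, R6, (0, 2))

bar 0: v0=D3 v1=D4 v2=F4 downbeat m3
bar 1: v0=E3 v1=E4 v2=G4 downbeat m3
bar 2: v0=D3 v1=B3 v2=D4 downbeat P8
bar 3: v0=B2 v1=D3 v2=B3 downbeat P8
bar 4: v0=C3 v1=A3 v2=C4 downbeat P8
bar 5: v0=D3 v1=D4 v2=F4 downbeat m3
  -> R5 @ bar 0 tick 0 v(0, 2): opens on m3
  -> R1 @ bar 1 tick 0 v(0, 1): D3/D4 P8 -> E3/E4 P8 similar
  -> R2 @ bar 2 tick 0 v(0, 2): E3/G4 m3 -> D3/D4 P8 similar
  -> R1 @ bar 3 tick 0 v(0, 2): D3/D4 P8 -> B2/B3 P8 similar
  -> R1 @ bar 4 tick 0 v(0, 2): B2/B3 P8 -> C3/C4 P8 similar
  -> R8 @ bar 4 tick 0 v(0, 2): penult P8 not 3rd/6th
  -> R2 @ bar 5 tick 0 v(0, 1): C3/A3 M6 -> D3/D4 P8 similar
  -> R6 @ bar 5 tick 3 v(0, 2): closes on m3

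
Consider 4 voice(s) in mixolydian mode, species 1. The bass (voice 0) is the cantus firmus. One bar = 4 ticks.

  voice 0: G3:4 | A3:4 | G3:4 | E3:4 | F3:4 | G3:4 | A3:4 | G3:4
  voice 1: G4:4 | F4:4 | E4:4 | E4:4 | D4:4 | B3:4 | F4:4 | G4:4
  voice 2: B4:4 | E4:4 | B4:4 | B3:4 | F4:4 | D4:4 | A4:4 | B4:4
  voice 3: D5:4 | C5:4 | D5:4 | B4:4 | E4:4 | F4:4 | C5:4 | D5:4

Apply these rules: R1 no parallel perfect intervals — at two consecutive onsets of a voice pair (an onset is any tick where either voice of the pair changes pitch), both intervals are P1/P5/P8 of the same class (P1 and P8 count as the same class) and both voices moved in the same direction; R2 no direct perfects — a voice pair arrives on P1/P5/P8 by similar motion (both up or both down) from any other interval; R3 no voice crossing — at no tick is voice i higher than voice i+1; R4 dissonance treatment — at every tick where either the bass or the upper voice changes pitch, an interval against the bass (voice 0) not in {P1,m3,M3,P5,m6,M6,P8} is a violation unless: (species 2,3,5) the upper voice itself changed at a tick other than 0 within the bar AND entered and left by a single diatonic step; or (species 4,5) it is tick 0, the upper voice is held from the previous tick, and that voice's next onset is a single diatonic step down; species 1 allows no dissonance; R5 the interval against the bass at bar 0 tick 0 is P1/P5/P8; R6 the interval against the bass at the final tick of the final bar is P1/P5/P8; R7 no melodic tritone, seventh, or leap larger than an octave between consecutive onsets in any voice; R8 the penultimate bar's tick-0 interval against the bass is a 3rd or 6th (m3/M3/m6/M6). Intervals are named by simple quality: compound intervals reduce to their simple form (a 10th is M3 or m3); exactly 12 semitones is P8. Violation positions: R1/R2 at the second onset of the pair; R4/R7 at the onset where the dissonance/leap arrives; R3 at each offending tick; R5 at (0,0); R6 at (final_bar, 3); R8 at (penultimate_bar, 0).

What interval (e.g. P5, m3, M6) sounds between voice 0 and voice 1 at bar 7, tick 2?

voice 0=G3 voice 1=G4 -> P8

P8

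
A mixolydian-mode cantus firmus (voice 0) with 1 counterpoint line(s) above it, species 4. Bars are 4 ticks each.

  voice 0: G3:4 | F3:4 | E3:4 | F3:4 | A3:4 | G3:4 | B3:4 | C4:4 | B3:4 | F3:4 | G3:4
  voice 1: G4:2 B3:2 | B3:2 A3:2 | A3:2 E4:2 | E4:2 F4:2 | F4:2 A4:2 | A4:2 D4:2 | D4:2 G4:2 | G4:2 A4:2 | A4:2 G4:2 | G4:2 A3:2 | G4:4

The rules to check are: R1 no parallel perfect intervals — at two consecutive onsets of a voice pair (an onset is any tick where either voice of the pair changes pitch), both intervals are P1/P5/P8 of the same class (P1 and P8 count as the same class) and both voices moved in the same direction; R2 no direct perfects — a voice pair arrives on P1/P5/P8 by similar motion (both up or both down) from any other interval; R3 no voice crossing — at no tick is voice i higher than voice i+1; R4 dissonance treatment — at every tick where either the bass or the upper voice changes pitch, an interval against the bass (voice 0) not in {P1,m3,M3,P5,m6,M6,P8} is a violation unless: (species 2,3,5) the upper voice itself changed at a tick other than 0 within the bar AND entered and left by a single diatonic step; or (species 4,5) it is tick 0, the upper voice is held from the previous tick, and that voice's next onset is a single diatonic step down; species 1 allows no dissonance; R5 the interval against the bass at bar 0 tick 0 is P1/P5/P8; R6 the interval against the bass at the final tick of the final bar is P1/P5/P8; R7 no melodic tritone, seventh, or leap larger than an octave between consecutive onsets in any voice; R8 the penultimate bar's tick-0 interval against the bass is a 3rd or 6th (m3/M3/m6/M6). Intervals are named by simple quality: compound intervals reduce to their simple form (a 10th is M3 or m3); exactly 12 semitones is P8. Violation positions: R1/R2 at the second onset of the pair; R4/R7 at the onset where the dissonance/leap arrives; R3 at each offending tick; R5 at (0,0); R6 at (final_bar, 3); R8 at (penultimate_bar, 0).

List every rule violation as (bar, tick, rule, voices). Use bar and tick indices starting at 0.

(2, 0, R4, (0, 1))
(3, 0, R4, (0, 1))
(5, 0, R4, (0, 1))
(9, 0, R4, (0, 1))
(9, 0, R7, (0,))
(9, 0, R8, (0, 1))
(9, 2, R7, (1,))
(10, 0, R2, (0, 1))
(10, 0, R7, (1,))

bar 0: v0=G3 v1=G4 downbeat P8
bar 1: v0=F3 v1=B3 downbeat TT
bar 2: v0=E3 v1=A3 downbeat P4
bar 3: v0=F3 v1=E4 downbeat M7
bar 4: v0=A3 v1=F4 downbeat m6
bar 5: v0=G3 v1=A4 downbeat M2
bar 6: v0=B3 v1=D4 downbeat m3
bar 7: v0=C4 v1=G4 downbeat P5
bar 8: v0=B3 v1=A4 downbeat m7
bar 9: v0=F3 v1=G4 downbeat M2
bar 10: v0=G3 v1=G4 downbeat P8
  -> R4 @ bar 2 tick 0 v(0, 1): E3/A3 P4 untreated
  -> R4 @ bar 3 tick 0 v(0, 1): F3/E4 M7 untreated
  -> R4 @ bar 5 tick 0 v(0, 1): G3/A4 M2 untreated
  -> R4 @ bar 9 tick 0 v(0, 1): F3/G4 M2 untreated
  -> R7 @ bar 9 tick 0 v(0,): B3->F3 leap 6st
  -> R8 @ bar 9 tick 0 v(0, 1): penult M2 not 3rd/6th
  -> R7 @ bar 9 tick 2 v(1,): G4->A3 leap 10st
  -> R2 @ bar 10 tick 0 v(0, 1): F3/A3 M3 -> G3/G4 P8 similar
  -> R7 @ bar 10 tick 0 v(1,): A3->G4 leap 10st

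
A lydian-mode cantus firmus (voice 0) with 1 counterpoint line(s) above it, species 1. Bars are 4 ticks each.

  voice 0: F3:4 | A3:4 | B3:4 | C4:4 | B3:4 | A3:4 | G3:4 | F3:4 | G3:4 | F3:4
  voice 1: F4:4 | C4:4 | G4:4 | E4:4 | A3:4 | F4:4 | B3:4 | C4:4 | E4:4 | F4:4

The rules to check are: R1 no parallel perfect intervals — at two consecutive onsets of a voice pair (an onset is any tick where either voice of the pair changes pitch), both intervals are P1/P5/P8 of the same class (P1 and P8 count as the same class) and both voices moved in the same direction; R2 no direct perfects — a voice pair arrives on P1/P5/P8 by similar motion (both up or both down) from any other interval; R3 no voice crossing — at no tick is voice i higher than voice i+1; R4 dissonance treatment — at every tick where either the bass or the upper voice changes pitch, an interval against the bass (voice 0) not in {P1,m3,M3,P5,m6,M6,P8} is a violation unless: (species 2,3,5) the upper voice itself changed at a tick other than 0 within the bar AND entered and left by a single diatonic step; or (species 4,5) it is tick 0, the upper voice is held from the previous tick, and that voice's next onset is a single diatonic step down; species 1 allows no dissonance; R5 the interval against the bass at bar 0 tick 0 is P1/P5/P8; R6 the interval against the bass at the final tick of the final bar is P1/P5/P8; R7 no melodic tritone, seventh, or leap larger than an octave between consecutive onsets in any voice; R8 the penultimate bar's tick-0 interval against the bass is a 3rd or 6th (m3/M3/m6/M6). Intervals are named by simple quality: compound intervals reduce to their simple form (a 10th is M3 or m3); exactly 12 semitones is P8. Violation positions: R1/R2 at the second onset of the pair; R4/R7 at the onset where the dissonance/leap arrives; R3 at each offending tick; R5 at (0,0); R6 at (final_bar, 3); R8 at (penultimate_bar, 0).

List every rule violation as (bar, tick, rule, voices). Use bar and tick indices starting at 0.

bar 0: v0=F3 v1=F4 downbeat P8
bar 1: v0=A3 v1=C4 downbeat m3
bar 2: v0=B3 v1=G4 downbeat m6
bar 3: v0=C4 v1=E4 downbeat M3
bar 4: v0=B3 v1=A3 downbeat M2
bar 5: v0=A3 v1=F4 downbeat m6
bar 6: v0=G3 v1=B3 downbeat M3
bar 7: v0=F3 v1=C4 downbeat P5
bar 8: v0=G3 v1=E4 downbeat M6
bar 9: v0=F3 v1=F4 downbeat P8
  -> R3 @ bar 4 tick 0 v(0, 1): B3 above A3
  -> R4 @ bar 4 tick 0 v(0, 1): B3/A3 M2 untreated
  -> R3 @ bar 4 tick 1 v(0, 1): B3 above A3
  -> R3 @ bar 4 tick 2 v(0, 1): B3 above A3
  -> R3 @ bar 4 tick 3 v(0, 1): B3 above A3
  -> R7 @ bar 6 tick 0 v(1,): F4->B3 leap 6st

(4, 0, R3, (0, 1))
(4, 0, R4, (0, 1))
(4, 1, R3, (0, 1))
(4, 2, R3, (0, 1))
(4, 3, R3, (0, 1))
(6, 0, R7, (1,))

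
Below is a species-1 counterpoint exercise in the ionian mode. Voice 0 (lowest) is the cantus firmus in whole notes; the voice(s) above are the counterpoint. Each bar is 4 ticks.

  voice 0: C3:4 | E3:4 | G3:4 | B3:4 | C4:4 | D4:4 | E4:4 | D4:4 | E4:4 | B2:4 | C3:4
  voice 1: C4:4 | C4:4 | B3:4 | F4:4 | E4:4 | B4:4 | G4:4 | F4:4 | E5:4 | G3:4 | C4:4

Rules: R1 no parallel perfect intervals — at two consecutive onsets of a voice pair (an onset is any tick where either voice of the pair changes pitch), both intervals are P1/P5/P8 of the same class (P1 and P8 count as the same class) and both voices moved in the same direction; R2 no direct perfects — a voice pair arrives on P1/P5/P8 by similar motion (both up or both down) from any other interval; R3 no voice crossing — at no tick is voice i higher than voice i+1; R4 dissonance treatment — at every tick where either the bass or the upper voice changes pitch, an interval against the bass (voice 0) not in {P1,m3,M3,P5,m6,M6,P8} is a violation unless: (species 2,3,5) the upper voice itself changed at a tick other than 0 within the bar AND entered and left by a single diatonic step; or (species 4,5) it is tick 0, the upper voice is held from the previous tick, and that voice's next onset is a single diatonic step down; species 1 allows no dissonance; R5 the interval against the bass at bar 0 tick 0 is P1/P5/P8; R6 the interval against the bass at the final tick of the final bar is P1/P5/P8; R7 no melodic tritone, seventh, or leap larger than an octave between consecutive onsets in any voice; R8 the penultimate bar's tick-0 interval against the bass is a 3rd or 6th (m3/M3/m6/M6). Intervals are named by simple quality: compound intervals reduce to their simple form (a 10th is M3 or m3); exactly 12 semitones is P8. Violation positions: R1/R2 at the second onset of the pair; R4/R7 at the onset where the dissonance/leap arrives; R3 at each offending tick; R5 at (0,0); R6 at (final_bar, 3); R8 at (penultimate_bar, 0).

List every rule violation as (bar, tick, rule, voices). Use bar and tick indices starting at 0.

(3, 0, R4, (0, 1))
(3, 0, R7, (1,))
(8, 0, R2, (0, 1))
(8, 0, R7, (1,))
(9, 0, R7, (0,))
(9, 0, R7, (1,))
(10, 0, R2, (0, 1))

bar 0: v0=C3 v1=C4 downbeat P8
bar 1: v0=E3 v1=C4 downbeat m6
bar 2: v0=G3 v1=B3 downbeat M3
bar 3: v0=B3 v1=F4 downbeat TT
bar 4: v0=C4 v1=E4 downbeat M3
bar 5: v0=D4 v1=B4 downbeat M6
bar 6: v0=E4 v1=G4 downbeat m3
bar 7: v0=D4 v1=F4 downbeat m3
bar 8: v0=E4 v1=E5 downbeat P8
bar 9: v0=B2 v1=G3 downbeat m6
bar 10: v0=C3 v1=C4 downbeat P8
  -> R4 @ bar 3 tick 0 v(0, 1): B3/F4 TT untreated
  -> R7 @ bar 3 tick 0 v(1,): B3->F4 leap 6st
  -> R2 @ bar 8 tick 0 v(0, 1): D4/F4 m3 -> E4/E5 P8 similar
  -> R7 @ bar 8 tick 0 v(1,): F4->E5 leap 11st
  -> R7 @ bar 9 tick 0 v(0,): E4->B2 leap 17st
  -> R7 @ bar 9 tick 0 v(1,): E5->G3 leap 21st
  -> R2 @ bar 10 tick 0 v(0, 1): B2/G3 m6 -> C3/C4 P8 similar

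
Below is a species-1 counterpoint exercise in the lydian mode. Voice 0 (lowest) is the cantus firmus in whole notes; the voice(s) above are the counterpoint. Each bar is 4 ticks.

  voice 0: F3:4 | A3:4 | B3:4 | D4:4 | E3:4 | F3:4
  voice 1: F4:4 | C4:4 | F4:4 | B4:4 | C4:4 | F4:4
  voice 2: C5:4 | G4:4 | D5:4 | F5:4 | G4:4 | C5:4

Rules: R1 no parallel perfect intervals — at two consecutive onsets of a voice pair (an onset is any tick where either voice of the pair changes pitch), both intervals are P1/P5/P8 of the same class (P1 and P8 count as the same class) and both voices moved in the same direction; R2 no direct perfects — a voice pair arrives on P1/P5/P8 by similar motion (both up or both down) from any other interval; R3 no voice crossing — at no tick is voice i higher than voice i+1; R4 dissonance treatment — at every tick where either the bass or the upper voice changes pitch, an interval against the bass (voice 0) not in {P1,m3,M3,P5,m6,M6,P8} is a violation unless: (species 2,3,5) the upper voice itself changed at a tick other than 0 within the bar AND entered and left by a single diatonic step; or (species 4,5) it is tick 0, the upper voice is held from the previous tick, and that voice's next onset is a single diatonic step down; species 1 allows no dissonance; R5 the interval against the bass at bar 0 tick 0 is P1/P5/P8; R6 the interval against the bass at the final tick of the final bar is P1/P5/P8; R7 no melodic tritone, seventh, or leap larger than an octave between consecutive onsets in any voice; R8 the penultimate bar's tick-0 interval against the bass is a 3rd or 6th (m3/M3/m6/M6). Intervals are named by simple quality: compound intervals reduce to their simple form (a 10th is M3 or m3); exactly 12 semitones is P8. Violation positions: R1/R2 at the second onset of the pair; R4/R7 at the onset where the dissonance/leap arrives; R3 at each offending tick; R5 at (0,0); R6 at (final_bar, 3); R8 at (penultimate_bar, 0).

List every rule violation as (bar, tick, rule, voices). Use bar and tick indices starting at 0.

bar 0: v0=F3 v1=F4 v2=C5 downbeat P5
bar 1: v0=A3 v1=C4 v2=G4 downbeat m7
bar 2: v0=B3 v1=F4 v2=D5 downbeat m3
bar 3: v0=D4 v1=B4 v2=F5 downbeat m3
bar 4: v0=E3 v1=C4 v2=G4 downbeat m3
bar 5: v0=F3 v1=F4 v2=C5 downbeat P5
  -> R1 @ bar 1 tick 0 v(1, 2): F4/C5 P5 -> C4/G4 P5 similar
  -> R4 @ bar 1 tick 0 v(0, 2): A3/G4 m7 untreated
  -> R4 @ bar 2 tick 0 v(0, 1): B3/F4 TT untreated
  -> R7 @ bar 3 tick 0 v(1,): F4->B4 leap 6st
  -> R2 @ bar 4 tick 0 v(1, 2): B4/F5 TT -> C4/G4 P5 similar
  -> R7 @ bar 4 tick 0 v(0,): D4->E3 leap 10st
  -> R7 @ bar 4 tick 0 v(1,): B4->C4 leap 11st
  -> R7 @ bar 4 tick 0 v(2,): F5->G4 leap 10st
  -> R1 @ bar 5 tick 0 v(1, 2): C4/G4 P5 -> F4/C5 P5 similar
  -> R2 @ bar 5 tick 0 v(0, 1): E3/C4 m6 -> F3/F4 P8 similar
  -> R2 @ bar 5 tick 0 v(0, 2): E3/G4 m3 -> F3/C5 P5 similar

(1, 0, R1, (1, 2))
(1, 0, R4, (0, 2))
(2, 0, R4, (0, 1))
(3, 0, R7, (1,))
(4, 0, R2, (1, 2))
(4, 0, R7, (0,))
(4, 0, R7, (1,))
(4, 0, R7, (2,))
(5, 0, R1, (1, 2))
(5, 0, R2, (0, 1))
(5, 0, R2, (0, 2))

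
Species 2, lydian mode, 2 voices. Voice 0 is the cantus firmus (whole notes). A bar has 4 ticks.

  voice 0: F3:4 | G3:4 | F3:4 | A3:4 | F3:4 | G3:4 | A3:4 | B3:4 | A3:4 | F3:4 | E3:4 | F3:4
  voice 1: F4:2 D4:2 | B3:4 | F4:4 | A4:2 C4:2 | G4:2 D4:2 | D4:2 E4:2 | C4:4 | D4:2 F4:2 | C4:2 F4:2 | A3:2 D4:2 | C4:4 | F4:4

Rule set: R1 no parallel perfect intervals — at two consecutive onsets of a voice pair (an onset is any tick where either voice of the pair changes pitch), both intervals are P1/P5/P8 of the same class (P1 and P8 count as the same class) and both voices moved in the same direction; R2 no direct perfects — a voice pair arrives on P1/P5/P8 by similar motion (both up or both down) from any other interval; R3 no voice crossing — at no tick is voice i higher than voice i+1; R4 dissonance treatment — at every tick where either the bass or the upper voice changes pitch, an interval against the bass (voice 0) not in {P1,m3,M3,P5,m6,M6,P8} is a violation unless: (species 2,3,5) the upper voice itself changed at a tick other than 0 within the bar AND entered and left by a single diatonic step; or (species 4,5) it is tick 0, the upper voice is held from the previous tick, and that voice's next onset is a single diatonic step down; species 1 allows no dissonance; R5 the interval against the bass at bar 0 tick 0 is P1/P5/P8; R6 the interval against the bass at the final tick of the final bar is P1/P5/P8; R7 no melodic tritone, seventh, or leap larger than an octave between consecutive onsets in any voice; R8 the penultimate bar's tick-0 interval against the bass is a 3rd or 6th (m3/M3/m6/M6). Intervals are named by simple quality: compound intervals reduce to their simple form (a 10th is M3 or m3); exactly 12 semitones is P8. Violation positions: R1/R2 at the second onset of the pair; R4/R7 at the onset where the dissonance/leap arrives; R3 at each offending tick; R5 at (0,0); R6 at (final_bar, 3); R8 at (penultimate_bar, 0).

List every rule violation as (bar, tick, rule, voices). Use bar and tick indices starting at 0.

bar 0: v0=F3 v1=F4 downbeat P8
bar 1: v0=G3 v1=B3 downbeat M3
bar 2: v0=F3 v1=F4 downbeat P8
bar 3: v0=A3 v1=A4 downbeat P8
bar 4: v0=F3 v1=G4 downbeat M2
bar 5: v0=G3 v1=D4 downbeat P5
bar 6: v0=A3 v1=C4 downbeat m3
bar 7: v0=B3 v1=D4 downbeat m3
bar 8: v0=A3 v1=C4 downbeat m3
bar 9: v0=F3 v1=A3 downbeat M3
bar 10: v0=E3 v1=C4 downbeat m6
bar 11: v0=F3 v1=F4 downbeat P8
  -> R7 @ bar 2 tick 0 v(1,): B3->F4 leap 6st
  -> R1 @ bar 3 tick 0 v(0, 1): F3/F4 P8 -> A3/A4 P8 similar
  -> R4 @ bar 4 tick 0 v(0, 1): F3/G4 M2 untreated
  -> R4 @ bar 7 tick 2 v(0, 1): B3/F4 TT untreated
  -> R2 @ bar 11 tick 0 v(0, 1): E3/C4 m6 -> F3/F4 P8 similar

(2, 0, R7, (1,))
(3, 0, R1, (0, 1))
(4, 0, R4, (0, 1))
(7, 2, R4, (0, 1))
(11, 0, R2, (0, 1))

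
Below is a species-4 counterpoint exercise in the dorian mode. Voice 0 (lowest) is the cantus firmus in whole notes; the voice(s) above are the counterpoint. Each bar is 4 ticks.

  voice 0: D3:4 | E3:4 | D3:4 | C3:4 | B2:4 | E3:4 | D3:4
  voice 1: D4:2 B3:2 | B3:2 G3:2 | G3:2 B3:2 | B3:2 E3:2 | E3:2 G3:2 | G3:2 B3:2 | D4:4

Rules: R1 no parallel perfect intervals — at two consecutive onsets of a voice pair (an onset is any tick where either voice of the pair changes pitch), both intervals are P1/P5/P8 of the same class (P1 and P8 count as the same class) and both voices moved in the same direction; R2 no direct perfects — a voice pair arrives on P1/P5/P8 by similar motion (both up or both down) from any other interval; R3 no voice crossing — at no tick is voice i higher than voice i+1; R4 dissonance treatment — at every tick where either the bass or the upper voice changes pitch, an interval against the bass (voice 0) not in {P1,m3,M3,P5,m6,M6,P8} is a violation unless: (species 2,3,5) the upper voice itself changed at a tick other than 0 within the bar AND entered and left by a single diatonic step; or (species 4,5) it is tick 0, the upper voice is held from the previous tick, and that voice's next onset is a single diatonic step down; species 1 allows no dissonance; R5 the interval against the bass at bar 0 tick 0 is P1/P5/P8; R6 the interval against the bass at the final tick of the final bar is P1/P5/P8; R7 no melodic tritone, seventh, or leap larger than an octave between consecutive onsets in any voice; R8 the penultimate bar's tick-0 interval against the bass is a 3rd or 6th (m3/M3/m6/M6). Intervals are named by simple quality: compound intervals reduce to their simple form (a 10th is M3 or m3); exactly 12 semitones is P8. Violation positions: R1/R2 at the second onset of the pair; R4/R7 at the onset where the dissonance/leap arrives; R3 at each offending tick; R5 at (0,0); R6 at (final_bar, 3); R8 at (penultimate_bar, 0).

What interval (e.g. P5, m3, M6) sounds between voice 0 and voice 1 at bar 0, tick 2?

voice 0=D3 voice 1=B3 -> M6

M6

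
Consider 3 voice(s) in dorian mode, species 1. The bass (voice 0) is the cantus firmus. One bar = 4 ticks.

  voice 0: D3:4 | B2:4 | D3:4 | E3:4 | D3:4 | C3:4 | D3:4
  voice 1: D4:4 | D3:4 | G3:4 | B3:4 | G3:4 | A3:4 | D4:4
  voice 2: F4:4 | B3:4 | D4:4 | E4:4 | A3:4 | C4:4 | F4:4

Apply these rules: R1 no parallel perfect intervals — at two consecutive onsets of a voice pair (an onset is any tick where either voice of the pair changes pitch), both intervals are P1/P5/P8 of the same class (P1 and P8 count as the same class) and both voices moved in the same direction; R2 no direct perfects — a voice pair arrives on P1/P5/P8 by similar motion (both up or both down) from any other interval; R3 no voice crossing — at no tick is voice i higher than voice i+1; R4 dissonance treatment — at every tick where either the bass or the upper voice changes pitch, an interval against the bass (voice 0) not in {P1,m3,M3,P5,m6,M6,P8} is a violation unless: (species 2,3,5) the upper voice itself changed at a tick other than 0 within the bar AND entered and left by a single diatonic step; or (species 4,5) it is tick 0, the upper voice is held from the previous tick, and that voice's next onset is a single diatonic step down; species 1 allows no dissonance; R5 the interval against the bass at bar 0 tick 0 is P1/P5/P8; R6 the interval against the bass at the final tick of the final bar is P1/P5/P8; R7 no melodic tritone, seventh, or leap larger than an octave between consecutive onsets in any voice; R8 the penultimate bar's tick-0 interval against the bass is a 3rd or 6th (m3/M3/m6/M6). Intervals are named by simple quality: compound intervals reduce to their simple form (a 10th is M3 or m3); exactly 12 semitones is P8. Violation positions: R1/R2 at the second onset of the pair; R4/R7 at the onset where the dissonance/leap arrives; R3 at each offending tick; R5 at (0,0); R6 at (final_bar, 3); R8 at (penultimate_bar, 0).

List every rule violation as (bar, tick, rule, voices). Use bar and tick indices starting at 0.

(0, 0, R5, (0, 2))
(1, 0, R2, (0, 2))
(1, 0, R7, (2,))
(2, 0, R1, (0, 2))
(2, 0, R2, (1, 2))
(2, 0, R4, (0, 1))
(3, 0, R1, (0, 2))
(3, 0, R2, (0, 1))
(4, 0, R2, (0, 2))
(4, 0, R4, (0, 1))
(5, 0, R8, (0, 2))
(6, 0, R2, (0, 1))
(6, 3, R6, (0, 2))

bar 0: v0=D3 v1=D4 v2=F4 downbeat m3
bar 1: v0=B2 v1=D3 v2=B3 downbeat P8
bar 2: v0=D3 v1=G3 v2=D4 downbeat P8
bar 3: v0=E3 v1=B3 v2=E4 downbeat P8
bar 4: v0=D3 v1=G3 v2=A3 downbeat P5
bar 5: v0=C3 v1=A3 v2=C4 downbeat P8
bar 6: v0=D3 v1=D4 v2=F4 downbeat m3
  -> R5 @ bar 0 tick 0 v(0, 2): opens on m3
  -> R2 @ bar 1 tick 0 v(0, 2): D3/F4 m3 -> B2/B3 P8 similar
  -> R7 @ bar 1 tick 0 v(2,): F4->B3 leap 6st
  -> R1 @ bar 2 tick 0 v(0, 2): B2/B3 P8 -> D3/D4 P8 similar
  -> R2 @ bar 2 tick 0 v(1, 2): D3/B3 M6 -> G3/D4 P5 similar
  -> R4 @ bar 2 tick 0 v(0, 1): D3/G3 P4 untreated
  -> R1 @ bar 3 tick 0 v(0, 2): D3/D4 P8 -> E3/E4 P8 similar
  -> R2 @ bar 3 tick 0 v(0, 1): D3/G3 P4 -> E3/B3 P5 similar
  -> R2 @ bar 4 tick 0 v(0, 2): E3/E4 P8 -> D3/A3 P5 similar
  -> R4 @ bar 4 tick 0 v(0, 1): D3/G3 P4 untreated
  -> R8 @ bar 5 tick 0 v(0, 2): penult P8 not 3rd/6th
  -> R2 @ bar 6 tick 0 v(0, 1): C3/A3 M6 -> D3/D4 P8 similar
  -> R6 @ bar 6 tick 3 v(0, 2): closes on m3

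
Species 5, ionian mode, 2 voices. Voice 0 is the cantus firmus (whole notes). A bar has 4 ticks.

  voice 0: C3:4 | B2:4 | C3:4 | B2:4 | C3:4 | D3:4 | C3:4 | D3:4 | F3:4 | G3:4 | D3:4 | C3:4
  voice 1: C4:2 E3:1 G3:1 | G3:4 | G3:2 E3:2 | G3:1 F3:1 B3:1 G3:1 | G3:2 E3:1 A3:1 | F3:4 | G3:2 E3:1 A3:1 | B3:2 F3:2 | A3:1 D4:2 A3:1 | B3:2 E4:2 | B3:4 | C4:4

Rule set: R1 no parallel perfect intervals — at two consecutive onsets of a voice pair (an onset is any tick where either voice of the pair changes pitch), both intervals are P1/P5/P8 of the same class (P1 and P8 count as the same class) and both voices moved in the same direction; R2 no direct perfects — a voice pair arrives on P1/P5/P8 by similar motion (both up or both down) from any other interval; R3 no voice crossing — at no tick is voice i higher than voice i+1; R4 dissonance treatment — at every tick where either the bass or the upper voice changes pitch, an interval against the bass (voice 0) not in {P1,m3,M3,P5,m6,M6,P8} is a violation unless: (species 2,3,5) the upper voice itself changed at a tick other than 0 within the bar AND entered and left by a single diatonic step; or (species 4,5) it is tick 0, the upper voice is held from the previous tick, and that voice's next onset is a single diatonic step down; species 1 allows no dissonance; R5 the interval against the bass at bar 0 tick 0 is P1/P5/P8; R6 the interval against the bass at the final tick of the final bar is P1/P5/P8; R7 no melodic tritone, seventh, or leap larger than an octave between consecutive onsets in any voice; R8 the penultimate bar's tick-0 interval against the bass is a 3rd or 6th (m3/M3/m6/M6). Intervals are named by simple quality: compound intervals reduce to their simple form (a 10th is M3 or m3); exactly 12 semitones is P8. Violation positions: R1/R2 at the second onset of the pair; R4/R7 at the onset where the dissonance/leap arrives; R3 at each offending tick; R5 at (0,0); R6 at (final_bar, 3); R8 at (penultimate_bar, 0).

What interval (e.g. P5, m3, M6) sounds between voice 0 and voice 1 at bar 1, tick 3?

m6

voice 0=B2 voice 1=G3 -> m6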